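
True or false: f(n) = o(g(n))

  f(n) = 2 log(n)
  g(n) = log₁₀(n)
False

f(n) = 2 log(n) is O(log n), and g(n) = log₁₀(n) is O(log n).
Since they have the same growth rate, f(n) = o(g(n)) is false.
(f = o(g) requires f to grow strictly slower, not equal.)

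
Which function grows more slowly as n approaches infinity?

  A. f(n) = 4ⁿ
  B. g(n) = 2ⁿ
B

f(n) = 4ⁿ is O(4ⁿ), while g(n) = 2ⁿ is O(2ⁿ).
Since O(2ⁿ) grows slower than O(4ⁿ), g(n) is dominated.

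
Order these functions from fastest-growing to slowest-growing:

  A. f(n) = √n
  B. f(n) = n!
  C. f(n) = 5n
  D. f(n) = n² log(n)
B > D > C > A

Comparing growth rates:
B = n! is O(n!)
D = n² log(n) is O(n² log n)
C = 5n is O(n)
A = √n is O(√n)

Therefore, the order from fastest to slowest is: B > D > C > A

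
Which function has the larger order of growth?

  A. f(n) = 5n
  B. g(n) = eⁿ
B

f(n) = 5n is O(n), while g(n) = eⁿ is O(eⁿ).
Since O(eⁿ) grows faster than O(n), g(n) dominates.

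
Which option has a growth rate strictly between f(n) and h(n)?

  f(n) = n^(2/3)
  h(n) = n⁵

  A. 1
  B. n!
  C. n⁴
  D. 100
C

We need g(n) with n^(2/3) = o(g(n)) and g(n) = o(n⁵), i.e. O(n^(2/3)) ≺ g ≺ O(n⁵).
Check each option:
  A. 1 — O(1) does not grow strictly faster than f(n)
  B. n! — O(n!) does not grow strictly slower than h(n)
  C. n⁴ — O(n⁴) is strictly between O(n^(2/3)) and O(n⁵) ✓
  D. 100 — O(1) does not grow strictly faster than f(n)

Only option C (n⁴) lies strictly between.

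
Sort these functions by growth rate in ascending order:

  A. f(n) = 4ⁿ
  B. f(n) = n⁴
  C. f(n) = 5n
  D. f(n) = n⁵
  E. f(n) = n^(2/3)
E < C < B < D < A

Comparing growth rates:
E = n^(2/3) is O(n^(2/3))
C = 5n is O(n)
B = n⁴ is O(n⁴)
D = n⁵ is O(n⁵)
A = 4ⁿ is O(4ⁿ)

Therefore, the order from slowest to fastest is: E < C < B < D < A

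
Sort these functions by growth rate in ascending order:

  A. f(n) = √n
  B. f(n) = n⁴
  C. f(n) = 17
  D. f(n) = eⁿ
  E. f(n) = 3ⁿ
C < A < B < D < E

Comparing growth rates:
C = 17 is O(1)
A = √n is O(√n)
B = n⁴ is O(n⁴)
D = eⁿ is O(eⁿ)
E = 3ⁿ is O(3ⁿ)

Therefore, the order from slowest to fastest is: C < A < B < D < E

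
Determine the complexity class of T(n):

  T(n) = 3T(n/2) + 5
Θ(n^log₂(3))

Master Theorem: a = 3, b = 2, f(n) = 5.
Compute the critical exponent d = log₂(3) = 1.585.
Compare f(n) = Θ(1) against n^d:
  k = 0 < d = 1.585, so f(n) = O(n^(d-ε)) — Case 1.
  The recursion cost dominates: T(n) = Θ(n^d) = Θ(n^log₂(3)).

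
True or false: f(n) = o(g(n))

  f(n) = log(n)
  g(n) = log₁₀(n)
False

f(n) = log(n) is O(log n), and g(n) = log₁₀(n) is O(log n).
Since they have the same growth rate, f(n) = o(g(n)) is false.
(f = o(g) requires f to grow strictly slower, not equal.)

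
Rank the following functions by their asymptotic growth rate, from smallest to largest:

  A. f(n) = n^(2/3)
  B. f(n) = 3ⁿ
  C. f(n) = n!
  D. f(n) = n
A < D < B < C

Comparing growth rates:
A = n^(2/3) is O(n^(2/3))
D = n is O(n)
B = 3ⁿ is O(3ⁿ)
C = n! is O(n!)

Therefore, the order from slowest to fastest is: A < D < B < C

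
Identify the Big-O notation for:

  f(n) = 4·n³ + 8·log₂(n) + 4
O(n³)

The dominant term in 4·n³ + 8·log₂(n) + 4 is 4·n³, which is Θ(n³).
Lower-order terms (8·log₂(n), 4) are asymptotically negligible.
Constants are absorbed, so the tightest bound is O(n³).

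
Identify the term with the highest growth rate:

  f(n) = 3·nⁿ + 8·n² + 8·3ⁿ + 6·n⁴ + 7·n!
3·nⁿ

Looking at each term:
  - 3·nⁿ is O(nⁿ)
  - 8·n² is O(n²)
  - 8·3ⁿ is O(3ⁿ)
  - 6·n⁴ is O(n⁴)
  - 7·n! is O(n!)

The term 3·nⁿ (O(nⁿ)) grows fastest and dominates all others.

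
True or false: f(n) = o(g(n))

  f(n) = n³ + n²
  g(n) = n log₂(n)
False

f(n) = n³ + n² is O(n³), and g(n) = n log₂(n) is O(n log n).
Since O(n³) grows faster than or equal to O(n log n), f(n) = o(g(n)) is false.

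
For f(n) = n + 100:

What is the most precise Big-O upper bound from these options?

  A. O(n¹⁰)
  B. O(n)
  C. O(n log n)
B

f(n) = n + 100 is O(n).
All listed options are valid Big-O bounds (upper bounds),
but O(n) is the tightest (smallest valid bound).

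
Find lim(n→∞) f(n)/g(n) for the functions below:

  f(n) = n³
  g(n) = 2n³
1/2

Since n³ and 2n³ have the same growth rate (O(n³)),
the ratio converges to a constant: 1/2.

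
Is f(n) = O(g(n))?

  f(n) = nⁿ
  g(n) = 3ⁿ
False

f(n) = nⁿ is O(nⁿ), and g(n) = 3ⁿ is O(3ⁿ).
Since O(nⁿ) grows faster than O(3ⁿ), f(n) = O(g(n)) is false.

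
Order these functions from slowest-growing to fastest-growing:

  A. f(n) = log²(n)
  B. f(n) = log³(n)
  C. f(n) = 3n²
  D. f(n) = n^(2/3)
A < B < D < C

Comparing growth rates:
A = log²(n) is O(log² n)
B = log³(n) is O(log³ n)
D = n^(2/3) is O(n^(2/3))
C = 3n² is O(n²)

Therefore, the order from slowest to fastest is: A < B < D < C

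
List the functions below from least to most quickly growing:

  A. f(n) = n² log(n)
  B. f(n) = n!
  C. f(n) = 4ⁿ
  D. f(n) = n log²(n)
D < A < C < B

Comparing growth rates:
D = n log²(n) is O(n log² n)
A = n² log(n) is O(n² log n)
C = 4ⁿ is O(4ⁿ)
B = n! is O(n!)

Therefore, the order from slowest to fastest is: D < A < C < B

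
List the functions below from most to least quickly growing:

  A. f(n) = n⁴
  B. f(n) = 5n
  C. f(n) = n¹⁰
C > A > B

Comparing growth rates:
C = n¹⁰ is O(n¹⁰)
A = n⁴ is O(n⁴)
B = 5n is O(n)

Therefore, the order from fastest to slowest is: C > A > B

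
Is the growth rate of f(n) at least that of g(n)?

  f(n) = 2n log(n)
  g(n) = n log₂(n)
True

f(n) = 2n log(n) and g(n) = n log₂(n) are both O(n log n).
Big-Ω permits equal growth rates (f ≥ c·g for some c > 0), so f(n) = Ω(g(n)) is true.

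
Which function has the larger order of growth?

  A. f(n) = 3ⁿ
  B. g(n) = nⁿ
B

f(n) = 3ⁿ is O(3ⁿ), while g(n) = nⁿ is O(nⁿ).
Since O(nⁿ) grows faster than O(3ⁿ), g(n) dominates.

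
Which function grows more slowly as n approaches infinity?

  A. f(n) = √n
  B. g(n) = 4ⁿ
A

f(n) = √n is O(√n), while g(n) = 4ⁿ is O(4ⁿ).
Since O(√n) grows slower than O(4ⁿ), f(n) is dominated.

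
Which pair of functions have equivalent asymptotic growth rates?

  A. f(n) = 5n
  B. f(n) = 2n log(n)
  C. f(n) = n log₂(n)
B and C

Examining each function:
  A. 5n is O(n)
  B. 2n log(n) is O(n log n)
  C. n log₂(n) is O(n log n)

Functions B and C both have the same complexity class.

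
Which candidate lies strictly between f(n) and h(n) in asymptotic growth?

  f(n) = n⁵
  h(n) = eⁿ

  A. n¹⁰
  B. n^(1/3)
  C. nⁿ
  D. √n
A

We need g(n) with n⁵ = o(g(n)) and g(n) = o(eⁿ), i.e. O(n⁵) ≺ g ≺ O(eⁿ).
Check each option:
  A. n¹⁰ — O(n¹⁰) is strictly between O(n⁵) and O(eⁿ) ✓
  B. n^(1/3) — O(n^(1/3)) does not grow strictly faster than f(n)
  C. nⁿ — O(nⁿ) does not grow strictly slower than h(n)
  D. √n — O(√n) does not grow strictly faster than f(n)

Only option A (n¹⁰) lies strictly between.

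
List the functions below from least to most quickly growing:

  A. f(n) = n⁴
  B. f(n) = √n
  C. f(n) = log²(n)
C < B < A

Comparing growth rates:
C = log²(n) is O(log² n)
B = √n is O(√n)
A = n⁴ is O(n⁴)

Therefore, the order from slowest to fastest is: C < B < A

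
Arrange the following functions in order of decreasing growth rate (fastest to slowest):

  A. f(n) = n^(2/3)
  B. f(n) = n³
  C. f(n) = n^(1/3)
B > A > C

Comparing growth rates:
B = n³ is O(n³)
A = n^(2/3) is O(n^(2/3))
C = n^(1/3) is O(n^(1/3))

Therefore, the order from fastest to slowest is: B > A > C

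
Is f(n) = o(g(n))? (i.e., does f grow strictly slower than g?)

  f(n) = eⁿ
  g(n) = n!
True

f(n) = eⁿ is O(eⁿ), and g(n) = n! is O(n!).
Since O(eⁿ) grows strictly slower than O(n!), f(n) = o(g(n)) is true.
This means lim(n→∞) f(n)/g(n) = 0.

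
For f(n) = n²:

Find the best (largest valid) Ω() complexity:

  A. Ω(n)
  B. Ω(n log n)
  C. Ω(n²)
C

f(n) = n² is Ω(n²).
All listed options are valid Big-Ω bounds (lower bounds),
but Ω(n²) is the tightest (largest valid bound).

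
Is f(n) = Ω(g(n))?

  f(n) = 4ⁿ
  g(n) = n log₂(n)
True

f(n) = 4ⁿ is O(4ⁿ), and g(n) = n log₂(n) is O(n log n).
Since O(4ⁿ) grows at least as fast as O(n log n), f(n) = Ω(g(n)) is true.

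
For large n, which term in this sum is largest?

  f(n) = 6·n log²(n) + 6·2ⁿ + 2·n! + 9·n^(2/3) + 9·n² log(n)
2·n!

Looking at each term:
  - 6·n log²(n) is O(n log² n)
  - 6·2ⁿ is O(2ⁿ)
  - 2·n! is O(n!)
  - 9·n^(2/3) is O(n^(2/3))
  - 9·n² log(n) is O(n² log n)

The term 2·n! (O(n!)) grows fastest and dominates all others.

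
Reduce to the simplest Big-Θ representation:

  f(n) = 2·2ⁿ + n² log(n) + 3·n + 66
Θ(2ⁿ)

Order the terms by growth rate: 66 ≺ 3·n ≺ n² log(n) ≺ 2·2ⁿ.
The fastest-growing term 2·2ⁿ dominates as n → ∞; dropping its constant factor gives Θ(2ⁿ).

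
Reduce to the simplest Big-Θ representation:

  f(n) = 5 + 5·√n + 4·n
Θ(n)

Order the terms by growth rate: 5 ≺ 5·√n ≺ 4·n.
The fastest-growing term 4·n dominates as n → ∞; dropping its constant factor gives Θ(n).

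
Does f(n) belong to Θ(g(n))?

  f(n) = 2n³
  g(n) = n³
True

f(n) = 2n³ and g(n) = n³ are both O(n³).
Since they have the same asymptotic growth rate, f(n) = Θ(g(n)) is true.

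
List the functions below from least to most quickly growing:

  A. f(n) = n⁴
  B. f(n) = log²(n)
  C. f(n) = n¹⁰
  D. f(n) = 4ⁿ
B < A < C < D

Comparing growth rates:
B = log²(n) is O(log² n)
A = n⁴ is O(n⁴)
C = n¹⁰ is O(n¹⁰)
D = 4ⁿ is O(4ⁿ)

Therefore, the order from slowest to fastest is: B < A < C < D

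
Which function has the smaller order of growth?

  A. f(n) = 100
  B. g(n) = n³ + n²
A

f(n) = 100 is O(1), while g(n) = n³ + n² is O(n³).
Since O(1) grows slower than O(n³), f(n) is dominated.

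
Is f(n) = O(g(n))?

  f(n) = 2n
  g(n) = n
True

f(n) = 2n and g(n) = n are both O(n).
Big-O permits equal growth rates (f ≤ c·g for some c), so f(n) = O(g(n)) is true.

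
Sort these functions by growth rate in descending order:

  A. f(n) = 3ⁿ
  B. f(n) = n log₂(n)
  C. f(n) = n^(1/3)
A > B > C

Comparing growth rates:
A = 3ⁿ is O(3ⁿ)
B = n log₂(n) is O(n log n)
C = n^(1/3) is O(n^(1/3))

Therefore, the order from fastest to slowest is: A > B > C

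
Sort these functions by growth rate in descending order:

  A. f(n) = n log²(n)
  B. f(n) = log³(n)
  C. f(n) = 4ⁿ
C > A > B

Comparing growth rates:
C = 4ⁿ is O(4ⁿ)
A = n log²(n) is O(n log² n)
B = log³(n) is O(log³ n)

Therefore, the order from fastest to slowest is: C > A > B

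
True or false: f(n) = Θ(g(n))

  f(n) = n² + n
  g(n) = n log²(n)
False

f(n) = n² + n is O(n²), and g(n) = n log²(n) is O(n log² n).
Since they have different growth rates, f(n) = Θ(g(n)) is false.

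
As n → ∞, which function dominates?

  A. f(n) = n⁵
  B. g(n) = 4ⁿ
B

f(n) = n⁵ is O(n⁵), while g(n) = 4ⁿ is O(4ⁿ).
Since O(4ⁿ) grows faster than O(n⁵), g(n) dominates.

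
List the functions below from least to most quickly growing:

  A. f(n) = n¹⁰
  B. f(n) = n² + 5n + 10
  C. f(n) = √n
C < B < A

Comparing growth rates:
C = √n is O(√n)
B = n² + 5n + 10 is O(n²)
A = n¹⁰ is O(n¹⁰)

Therefore, the order from slowest to fastest is: C < B < A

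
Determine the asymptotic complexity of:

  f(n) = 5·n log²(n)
O(n log² n)

The dominant term in 5·n log²(n) is 5·n log²(n), which is Θ(n log² n).
Constants are absorbed, so the tightest bound is O(n log² n).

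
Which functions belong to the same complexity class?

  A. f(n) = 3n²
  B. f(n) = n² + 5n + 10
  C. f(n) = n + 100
A and B

Examining each function:
  A. 3n² is O(n²)
  B. n² + 5n + 10 is O(n²)
  C. n + 100 is O(n)

Functions A and B both have the same complexity class.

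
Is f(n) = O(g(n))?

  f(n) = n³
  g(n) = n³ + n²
True

f(n) = n³ and g(n) = n³ + n² are both O(n³).
Big-O permits equal growth rates (f ≤ c·g for some c), so f(n) = O(g(n)) is true.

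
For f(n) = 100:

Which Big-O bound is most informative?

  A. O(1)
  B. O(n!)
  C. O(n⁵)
A

f(n) = 100 is O(1).
All listed options are valid Big-O bounds (upper bounds),
but O(1) is the tightest (smallest valid bound).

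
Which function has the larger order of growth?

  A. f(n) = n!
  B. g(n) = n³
A

f(n) = n! is O(n!), while g(n) = n³ is O(n³).
Since O(n!) grows faster than O(n³), f(n) dominates.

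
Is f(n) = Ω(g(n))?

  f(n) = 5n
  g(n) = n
True

f(n) = 5n and g(n) = n are both O(n).
Big-Ω permits equal growth rates (f ≥ c·g for some c > 0), so f(n) = Ω(g(n)) is true.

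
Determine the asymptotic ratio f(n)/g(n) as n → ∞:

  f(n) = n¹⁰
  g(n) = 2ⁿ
0

Since n¹⁰ (O(n¹⁰)) grows slower than 2ⁿ (O(2ⁿ)),
the ratio f(n)/g(n) → 0 as n → ∞.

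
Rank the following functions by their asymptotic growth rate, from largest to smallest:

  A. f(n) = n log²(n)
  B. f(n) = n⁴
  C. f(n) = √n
B > A > C

Comparing growth rates:
B = n⁴ is O(n⁴)
A = n log²(n) is O(n log² n)
C = √n is O(√n)

Therefore, the order from fastest to slowest is: B > A > C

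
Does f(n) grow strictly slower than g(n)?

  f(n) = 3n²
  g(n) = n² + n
False

f(n) = 3n² is O(n²), and g(n) = n² + n is O(n²).
Since they have the same growth rate, f(n) = o(g(n)) is false.
(f = o(g) requires f to grow strictly slower, not equal.)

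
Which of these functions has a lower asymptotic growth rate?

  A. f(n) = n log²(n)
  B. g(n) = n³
A

f(n) = n log²(n) is O(n log² n), while g(n) = n³ is O(n³).
Since O(n log² n) grows slower than O(n³), f(n) is dominated.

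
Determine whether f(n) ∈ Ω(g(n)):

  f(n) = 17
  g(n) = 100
True

f(n) = 17 and g(n) = 100 are both O(1).
Big-Ω permits equal growth rates (f ≥ c·g for some c > 0), so f(n) = Ω(g(n)) is true.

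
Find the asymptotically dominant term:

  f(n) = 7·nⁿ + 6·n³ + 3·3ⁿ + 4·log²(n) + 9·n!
7·nⁿ

Looking at each term:
  - 7·nⁿ is O(nⁿ)
  - 6·n³ is O(n³)
  - 3·3ⁿ is O(3ⁿ)
  - 4·log²(n) is O(log² n)
  - 9·n! is O(n!)

The term 7·nⁿ (O(nⁿ)) grows fastest and dominates all others.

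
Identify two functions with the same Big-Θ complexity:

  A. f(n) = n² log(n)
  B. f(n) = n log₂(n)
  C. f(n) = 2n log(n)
B and C

Examining each function:
  A. n² log(n) is O(n² log n)
  B. n log₂(n) is O(n log n)
  C. 2n log(n) is O(n log n)

Functions B and C both have the same complexity class.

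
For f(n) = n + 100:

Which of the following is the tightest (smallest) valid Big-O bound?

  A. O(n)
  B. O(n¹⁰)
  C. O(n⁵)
A

f(n) = n + 100 is O(n).
All listed options are valid Big-O bounds (upper bounds),
but O(n) is the tightest (smallest valid bound).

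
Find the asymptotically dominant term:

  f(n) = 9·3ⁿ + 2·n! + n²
2·n!

Looking at each term:
  - 9·3ⁿ is O(3ⁿ)
  - 2·n! is O(n!)
  - n² is O(n²)

The term 2·n! (O(n!)) grows fastest and dominates all others.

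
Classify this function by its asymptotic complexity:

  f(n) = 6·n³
O(n³)

The dominant term in 6·n³ is 6·n³, which is Θ(n³).
Constants are absorbed, so the tightest bound is O(n³).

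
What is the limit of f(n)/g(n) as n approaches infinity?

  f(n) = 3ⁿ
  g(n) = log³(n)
∞

Since 3ⁿ (O(3ⁿ)) grows faster than log³(n) (O(log³ n)),
the ratio f(n)/g(n) → ∞ as n → ∞.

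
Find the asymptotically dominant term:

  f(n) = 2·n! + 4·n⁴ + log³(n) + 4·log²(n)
2·n!

Looking at each term:
  - 2·n! is O(n!)
  - 4·n⁴ is O(n⁴)
  - log³(n) is O(log³ n)
  - 4·log²(n) is O(log² n)

The term 2·n! (O(n!)) grows fastest and dominates all others.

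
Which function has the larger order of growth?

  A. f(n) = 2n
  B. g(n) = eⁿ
B

f(n) = 2n is O(n), while g(n) = eⁿ is O(eⁿ).
Since O(eⁿ) grows faster than O(n), g(n) dominates.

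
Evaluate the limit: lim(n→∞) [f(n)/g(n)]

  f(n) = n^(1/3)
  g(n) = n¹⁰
0

Since n^(1/3) (O(n^(1/3))) grows slower than n¹⁰ (O(n¹⁰)),
the ratio f(n)/g(n) → 0 as n → ∞.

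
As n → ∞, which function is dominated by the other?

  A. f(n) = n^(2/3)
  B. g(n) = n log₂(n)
A

f(n) = n^(2/3) is O(n^(2/3)), while g(n) = n log₂(n) is O(n log n).
Since O(n^(2/3)) grows slower than O(n log n), f(n) is dominated.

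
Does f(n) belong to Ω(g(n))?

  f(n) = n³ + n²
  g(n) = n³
True

f(n) = n³ + n² and g(n) = n³ are both O(n³).
Big-Ω permits equal growth rates (f ≥ c·g for some c > 0), so f(n) = Ω(g(n)) is true.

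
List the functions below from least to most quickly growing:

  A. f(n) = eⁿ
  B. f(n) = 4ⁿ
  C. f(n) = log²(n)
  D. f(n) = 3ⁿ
C < A < D < B

Comparing growth rates:
C = log²(n) is O(log² n)
A = eⁿ is O(eⁿ)
D = 3ⁿ is O(3ⁿ)
B = 4ⁿ is O(4ⁿ)

Therefore, the order from slowest to fastest is: C < A < D < B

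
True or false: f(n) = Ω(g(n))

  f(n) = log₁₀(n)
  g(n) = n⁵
False

f(n) = log₁₀(n) is O(log n), and g(n) = n⁵ is O(n⁵).
Since O(log n) grows slower than O(n⁵), f(n) = Ω(g(n)) is false.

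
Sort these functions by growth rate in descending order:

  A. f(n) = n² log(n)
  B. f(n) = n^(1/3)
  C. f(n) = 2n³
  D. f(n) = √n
C > A > D > B

Comparing growth rates:
C = 2n³ is O(n³)
A = n² log(n) is O(n² log n)
D = √n is O(√n)
B = n^(1/3) is O(n^(1/3))

Therefore, the order from fastest to slowest is: C > A > D > B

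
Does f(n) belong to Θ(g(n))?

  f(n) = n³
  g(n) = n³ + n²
True

f(n) = n³ and g(n) = n³ + n² are both O(n³).
Since they have the same asymptotic growth rate, f(n) = Θ(g(n)) is true.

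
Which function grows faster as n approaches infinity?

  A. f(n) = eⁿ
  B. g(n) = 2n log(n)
A

f(n) = eⁿ is O(eⁿ), while g(n) = 2n log(n) is O(n log n).
Since O(eⁿ) grows faster than O(n log n), f(n) dominates.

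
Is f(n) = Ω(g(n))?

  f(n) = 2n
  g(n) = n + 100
True

f(n) = 2n and g(n) = n + 100 are both O(n).
Big-Ω permits equal growth rates (f ≥ c·g for some c > 0), so f(n) = Ω(g(n)) is true.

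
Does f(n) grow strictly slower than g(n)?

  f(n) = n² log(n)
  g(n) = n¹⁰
True

f(n) = n² log(n) is O(n² log n), and g(n) = n¹⁰ is O(n¹⁰).
Since O(n² log n) grows strictly slower than O(n¹⁰), f(n) = o(g(n)) is true.
This means lim(n→∞) f(n)/g(n) = 0.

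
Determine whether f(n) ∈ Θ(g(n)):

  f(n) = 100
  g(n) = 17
True

f(n) = 100 and g(n) = 17 are both O(1).
Since they have the same asymptotic growth rate, f(n) = Θ(g(n)) is true.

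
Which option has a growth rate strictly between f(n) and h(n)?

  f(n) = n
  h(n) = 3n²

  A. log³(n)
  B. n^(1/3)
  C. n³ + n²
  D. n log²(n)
D

We need g(n) with n = o(g(n)) and g(n) = o(3n²), i.e. O(n) ≺ g ≺ O(n²).
Check each option:
  A. log³(n) — O(log³ n) does not grow strictly faster than f(n)
  B. n^(1/3) — O(n^(1/3)) does not grow strictly faster than f(n)
  C. n³ + n² — O(n³) does not grow strictly slower than h(n)
  D. n log²(n) — O(n log² n) is strictly between O(n) and O(n²) ✓

Only option D (n log²(n)) lies strictly between.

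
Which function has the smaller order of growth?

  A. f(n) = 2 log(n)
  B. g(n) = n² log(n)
A

f(n) = 2 log(n) is O(log n), while g(n) = n² log(n) is O(n² log n).
Since O(log n) grows slower than O(n² log n), f(n) is dominated.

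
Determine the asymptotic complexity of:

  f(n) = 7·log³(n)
O(log³ n)

The dominant term in 7·log³(n) is 7·log³(n), which is Θ(log³ n).
Constants are absorbed, so the tightest bound is O(log³ n).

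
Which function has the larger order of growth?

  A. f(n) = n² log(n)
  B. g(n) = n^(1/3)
A

f(n) = n² log(n) is O(n² log n), while g(n) = n^(1/3) is O(n^(1/3)).
Since O(n² log n) grows faster than O(n^(1/3)), f(n) dominates.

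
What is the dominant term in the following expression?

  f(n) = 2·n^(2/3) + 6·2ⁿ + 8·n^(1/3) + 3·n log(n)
6·2ⁿ

Looking at each term:
  - 2·n^(2/3) is O(n^(2/3))
  - 6·2ⁿ is O(2ⁿ)
  - 8·n^(1/3) is O(n^(1/3))
  - 3·n log(n) is O(n log n)

The term 6·2ⁿ (O(2ⁿ)) grows fastest and dominates all others.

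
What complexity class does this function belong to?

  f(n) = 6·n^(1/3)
O(n^(1/3))

The dominant term in 6·n^(1/3) is 6·n^(1/3), which is Θ(n^(1/3)).
Constants are absorbed, so the tightest bound is O(n^(1/3)).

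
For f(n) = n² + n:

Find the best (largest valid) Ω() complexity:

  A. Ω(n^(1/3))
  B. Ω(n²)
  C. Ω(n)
B

f(n) = n² + n is Ω(n²).
All listed options are valid Big-Ω bounds (lower bounds),
but Ω(n²) is the tightest (largest valid bound).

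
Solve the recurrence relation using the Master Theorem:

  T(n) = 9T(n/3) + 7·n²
Θ(n² log n)

Master Theorem: a = 9, b = 3, f(n) = 7·n².
Compute the critical exponent d = log₃(9) = 2.
Compare f(n) = Θ(n²) against n^d:
  k = 2 = d, so f(n) = Θ(n^d) — Case 2.
  Work is balanced across levels: T(n) = Θ(n^d log n) = Θ(n² log n).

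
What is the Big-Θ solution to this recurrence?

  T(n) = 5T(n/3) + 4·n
Θ(n^log₃(5))

Master Theorem: a = 5, b = 3, f(n) = 4·n.
Compute the critical exponent d = log₃(5) = 1.465.
Compare f(n) = Θ(n) against n^d:
  k = 1 < d = 1.465, so f(n) = O(n^(d-ε)) — Case 1.
  The recursion cost dominates: T(n) = Θ(n^d) = Θ(n^log₃(5)).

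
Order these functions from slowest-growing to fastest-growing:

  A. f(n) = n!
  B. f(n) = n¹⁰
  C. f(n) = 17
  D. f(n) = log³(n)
C < D < B < A

Comparing growth rates:
C = 17 is O(1)
D = log³(n) is O(log³ n)
B = n¹⁰ is O(n¹⁰)
A = n! is O(n!)

Therefore, the order from slowest to fastest is: C < D < B < A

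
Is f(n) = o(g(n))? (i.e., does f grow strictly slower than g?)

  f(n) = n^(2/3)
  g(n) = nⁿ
True

f(n) = n^(2/3) is O(n^(2/3)), and g(n) = nⁿ is O(nⁿ).
Since O(n^(2/3)) grows strictly slower than O(nⁿ), f(n) = o(g(n)) is true.
This means lim(n→∞) f(n)/g(n) = 0.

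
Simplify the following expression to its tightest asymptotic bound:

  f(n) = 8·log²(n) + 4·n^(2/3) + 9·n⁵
Θ(n⁵)

Order the terms by growth rate: 8·log²(n) ≺ 4·n^(2/3) ≺ 9·n⁵.
The fastest-growing term 9·n⁵ dominates as n → ∞; dropping its constant factor gives Θ(n⁵).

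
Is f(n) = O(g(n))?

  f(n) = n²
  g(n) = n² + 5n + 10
True

f(n) = n² and g(n) = n² + 5n + 10 are both O(n²).
Big-O permits equal growth rates (f ≤ c·g for some c), so f(n) = O(g(n)) is true.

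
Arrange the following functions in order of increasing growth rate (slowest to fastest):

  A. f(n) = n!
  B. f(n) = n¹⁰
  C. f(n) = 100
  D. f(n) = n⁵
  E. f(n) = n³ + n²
C < E < D < B < A

Comparing growth rates:
C = 100 is O(1)
E = n³ + n² is O(n³)
D = n⁵ is O(n⁵)
B = n¹⁰ is O(n¹⁰)
A = n! is O(n!)

Therefore, the order from slowest to fastest is: C < E < D < B < A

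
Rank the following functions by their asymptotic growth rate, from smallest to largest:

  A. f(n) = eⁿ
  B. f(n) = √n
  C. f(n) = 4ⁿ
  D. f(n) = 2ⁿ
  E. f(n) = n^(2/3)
B < E < D < A < C

Comparing growth rates:
B = √n is O(√n)
E = n^(2/3) is O(n^(2/3))
D = 2ⁿ is O(2ⁿ)
A = eⁿ is O(eⁿ)
C = 4ⁿ is O(4ⁿ)

Therefore, the order from slowest to fastest is: B < E < D < A < C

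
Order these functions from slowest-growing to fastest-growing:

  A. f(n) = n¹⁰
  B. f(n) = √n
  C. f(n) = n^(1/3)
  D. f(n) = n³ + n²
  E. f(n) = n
C < B < E < D < A

Comparing growth rates:
C = n^(1/3) is O(n^(1/3))
B = √n is O(√n)
E = n is O(n)
D = n³ + n² is O(n³)
A = n¹⁰ is O(n¹⁰)

Therefore, the order from slowest to fastest is: C < B < E < D < A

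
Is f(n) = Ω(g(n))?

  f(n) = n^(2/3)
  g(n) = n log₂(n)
False

f(n) = n^(2/3) is O(n^(2/3)), and g(n) = n log₂(n) is O(n log n).
Since O(n^(2/3)) grows slower than O(n log n), f(n) = Ω(g(n)) is false.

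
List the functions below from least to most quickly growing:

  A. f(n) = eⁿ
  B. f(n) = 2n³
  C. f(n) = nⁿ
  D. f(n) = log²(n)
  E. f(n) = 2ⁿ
D < B < E < A < C

Comparing growth rates:
D = log²(n) is O(log² n)
B = 2n³ is O(n³)
E = 2ⁿ is O(2ⁿ)
A = eⁿ is O(eⁿ)
C = nⁿ is O(nⁿ)

Therefore, the order from slowest to fastest is: D < B < E < A < C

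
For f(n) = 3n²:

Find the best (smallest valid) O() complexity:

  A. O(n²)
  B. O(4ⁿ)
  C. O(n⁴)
A

f(n) = 3n² is O(n²).
All listed options are valid Big-O bounds (upper bounds),
but O(n²) is the tightest (smallest valid bound).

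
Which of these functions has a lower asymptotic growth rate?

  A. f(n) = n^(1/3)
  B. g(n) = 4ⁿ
A

f(n) = n^(1/3) is O(n^(1/3)), while g(n) = 4ⁿ is O(4ⁿ).
Since O(n^(1/3)) grows slower than O(4ⁿ), f(n) is dominated.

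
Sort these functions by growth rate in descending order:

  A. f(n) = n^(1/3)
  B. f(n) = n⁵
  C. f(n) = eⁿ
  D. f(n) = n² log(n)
C > B > D > A

Comparing growth rates:
C = eⁿ is O(eⁿ)
B = n⁵ is O(n⁵)
D = n² log(n) is O(n² log n)
A = n^(1/3) is O(n^(1/3))

Therefore, the order from fastest to slowest is: C > B > D > A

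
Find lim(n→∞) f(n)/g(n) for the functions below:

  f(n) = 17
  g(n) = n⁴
0

Since 17 (O(1)) grows slower than n⁴ (O(n⁴)),
the ratio f(n)/g(n) → 0 as n → ∞.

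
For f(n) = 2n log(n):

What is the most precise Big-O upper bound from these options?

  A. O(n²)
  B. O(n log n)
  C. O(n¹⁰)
B

f(n) = 2n log(n) is O(n log n).
All listed options are valid Big-O bounds (upper bounds),
but O(n log n) is the tightest (smallest valid bound).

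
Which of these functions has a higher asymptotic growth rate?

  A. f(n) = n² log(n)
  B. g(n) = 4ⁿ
B

f(n) = n² log(n) is O(n² log n), while g(n) = 4ⁿ is O(4ⁿ).
Since O(4ⁿ) grows faster than O(n² log n), g(n) dominates.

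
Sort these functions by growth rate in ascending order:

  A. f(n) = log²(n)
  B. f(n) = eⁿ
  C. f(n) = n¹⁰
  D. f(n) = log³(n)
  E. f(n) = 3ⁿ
A < D < C < B < E

Comparing growth rates:
A = log²(n) is O(log² n)
D = log³(n) is O(log³ n)
C = n¹⁰ is O(n¹⁰)
B = eⁿ is O(eⁿ)
E = 3ⁿ is O(3ⁿ)

Therefore, the order from slowest to fastest is: A < D < C < B < E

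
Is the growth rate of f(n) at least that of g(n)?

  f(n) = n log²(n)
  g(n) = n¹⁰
False

f(n) = n log²(n) is O(n log² n), and g(n) = n¹⁰ is O(n¹⁰).
Since O(n log² n) grows slower than O(n¹⁰), f(n) = Ω(g(n)) is false.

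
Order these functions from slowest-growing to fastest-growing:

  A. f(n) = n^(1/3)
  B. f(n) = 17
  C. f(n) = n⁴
B < A < C

Comparing growth rates:
B = 17 is O(1)
A = n^(1/3) is O(n^(1/3))
C = n⁴ is O(n⁴)

Therefore, the order from slowest to fastest is: B < A < C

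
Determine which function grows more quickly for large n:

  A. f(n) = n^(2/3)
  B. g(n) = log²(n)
A

f(n) = n^(2/3) is O(n^(2/3)), while g(n) = log²(n) is O(log² n).
Since O(n^(2/3)) grows faster than O(log² n), f(n) dominates.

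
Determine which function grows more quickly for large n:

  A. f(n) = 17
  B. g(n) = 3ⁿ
B

f(n) = 17 is O(1), while g(n) = 3ⁿ is O(3ⁿ).
Since O(3ⁿ) grows faster than O(1), g(n) dominates.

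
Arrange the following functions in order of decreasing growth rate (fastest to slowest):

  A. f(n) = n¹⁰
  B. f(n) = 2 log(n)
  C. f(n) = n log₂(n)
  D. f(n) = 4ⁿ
D > A > C > B

Comparing growth rates:
D = 4ⁿ is O(4ⁿ)
A = n¹⁰ is O(n¹⁰)
C = n log₂(n) is O(n log n)
B = 2 log(n) is O(log n)

Therefore, the order from fastest to slowest is: D > A > C > B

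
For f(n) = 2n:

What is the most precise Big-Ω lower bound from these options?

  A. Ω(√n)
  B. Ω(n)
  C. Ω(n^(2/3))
B

f(n) = 2n is Ω(n).
All listed options are valid Big-Ω bounds (lower bounds),
but Ω(n) is the tightest (largest valid bound).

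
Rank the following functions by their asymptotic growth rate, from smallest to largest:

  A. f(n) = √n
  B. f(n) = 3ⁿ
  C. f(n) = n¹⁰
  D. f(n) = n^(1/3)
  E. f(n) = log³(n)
E < D < A < C < B

Comparing growth rates:
E = log³(n) is O(log³ n)
D = n^(1/3) is O(n^(1/3))
A = √n is O(√n)
C = n¹⁰ is O(n¹⁰)
B = 3ⁿ is O(3ⁿ)

Therefore, the order from slowest to fastest is: E < D < A < C < B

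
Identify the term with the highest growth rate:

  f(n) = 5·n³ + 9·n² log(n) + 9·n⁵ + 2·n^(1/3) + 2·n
9·n⁵

Looking at each term:
  - 5·n³ is O(n³)
  - 9·n² log(n) is O(n² log n)
  - 9·n⁵ is O(n⁵)
  - 2·n^(1/3) is O(n^(1/3))
  - 2·n is O(n)

The term 9·n⁵ (O(n⁵)) grows fastest and dominates all others.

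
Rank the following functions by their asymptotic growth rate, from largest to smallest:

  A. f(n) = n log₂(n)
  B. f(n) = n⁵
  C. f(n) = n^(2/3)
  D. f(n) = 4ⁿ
D > B > A > C

Comparing growth rates:
D = 4ⁿ is O(4ⁿ)
B = n⁵ is O(n⁵)
A = n log₂(n) is O(n log n)
C = n^(2/3) is O(n^(2/3))

Therefore, the order from fastest to slowest is: D > B > A > C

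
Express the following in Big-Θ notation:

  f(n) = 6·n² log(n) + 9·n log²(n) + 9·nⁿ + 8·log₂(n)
Θ(nⁿ)

Order the terms by growth rate: 8·log₂(n) ≺ 9·n log²(n) ≺ 6·n² log(n) ≺ 9·nⁿ.
The fastest-growing term 9·nⁿ dominates as n → ∞; dropping its constant factor gives Θ(nⁿ).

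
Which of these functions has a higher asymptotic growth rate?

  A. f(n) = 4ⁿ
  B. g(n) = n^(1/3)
A

f(n) = 4ⁿ is O(4ⁿ), while g(n) = n^(1/3) is O(n^(1/3)).
Since O(4ⁿ) grows faster than O(n^(1/3)), f(n) dominates.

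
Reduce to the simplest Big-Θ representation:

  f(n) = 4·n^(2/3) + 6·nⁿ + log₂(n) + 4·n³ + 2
Θ(nⁿ)

Order the terms by growth rate: 2 ≺ log₂(n) ≺ 4·n^(2/3) ≺ 4·n³ ≺ 6·nⁿ.
The fastest-growing term 6·nⁿ dominates as n → ∞; dropping its constant factor gives Θ(nⁿ).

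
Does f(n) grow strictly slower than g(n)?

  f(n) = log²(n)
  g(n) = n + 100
True

f(n) = log²(n) is O(log² n), and g(n) = n + 100 is O(n).
Since O(log² n) grows strictly slower than O(n), f(n) = o(g(n)) is true.
This means lim(n→∞) f(n)/g(n) = 0.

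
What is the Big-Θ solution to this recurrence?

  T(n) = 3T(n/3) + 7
Θ(n)

Master Theorem: a = 3, b = 3, f(n) = 7.
Compute the critical exponent d = log₃(3) = 1.
Compare f(n) = Θ(1) against n^d:
  k = 0 < d = 1, so f(n) = O(n^(d-ε)) — Case 1.
  The recursion cost dominates: T(n) = Θ(n^d) = Θ(n).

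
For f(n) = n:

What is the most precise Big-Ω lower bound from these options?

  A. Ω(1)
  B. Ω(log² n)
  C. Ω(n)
C

f(n) = n is Ω(n).
All listed options are valid Big-Ω bounds (lower bounds),
but Ω(n) is the tightest (largest valid bound).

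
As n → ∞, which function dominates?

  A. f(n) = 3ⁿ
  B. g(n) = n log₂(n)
A

f(n) = 3ⁿ is O(3ⁿ), while g(n) = n log₂(n) is O(n log n).
Since O(3ⁿ) grows faster than O(n log n), f(n) dominates.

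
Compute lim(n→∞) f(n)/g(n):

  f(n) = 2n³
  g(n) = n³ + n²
2

Since 2n³ and n³ + n² have the same growth rate (O(n³)),
the ratio converges to a constant: 2.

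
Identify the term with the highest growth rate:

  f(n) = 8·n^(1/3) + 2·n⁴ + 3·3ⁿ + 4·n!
4·n!

Looking at each term:
  - 8·n^(1/3) is O(n^(1/3))
  - 2·n⁴ is O(n⁴)
  - 3·3ⁿ is O(3ⁿ)
  - 4·n! is O(n!)

The term 4·n! (O(n!)) grows fastest and dominates all others.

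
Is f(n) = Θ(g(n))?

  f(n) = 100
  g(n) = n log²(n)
False

f(n) = 100 is O(1), and g(n) = n log²(n) is O(n log² n).
Since they have different growth rates, f(n) = Θ(g(n)) is false.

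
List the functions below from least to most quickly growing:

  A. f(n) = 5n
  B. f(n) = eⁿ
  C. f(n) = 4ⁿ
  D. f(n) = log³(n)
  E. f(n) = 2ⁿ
D < A < E < B < C

Comparing growth rates:
D = log³(n) is O(log³ n)
A = 5n is O(n)
E = 2ⁿ is O(2ⁿ)
B = eⁿ is O(eⁿ)
C = 4ⁿ is O(4ⁿ)

Therefore, the order from slowest to fastest is: D < A < E < B < C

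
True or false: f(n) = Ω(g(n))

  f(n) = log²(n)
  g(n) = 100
True

f(n) = log²(n) is O(log² n), and g(n) = 100 is O(1).
Since O(log² n) grows at least as fast as O(1), f(n) = Ω(g(n)) is true.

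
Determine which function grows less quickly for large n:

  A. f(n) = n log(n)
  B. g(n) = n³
A

f(n) = n log(n) is O(n log n), while g(n) = n³ is O(n³).
Since O(n log n) grows slower than O(n³), f(n) is dominated.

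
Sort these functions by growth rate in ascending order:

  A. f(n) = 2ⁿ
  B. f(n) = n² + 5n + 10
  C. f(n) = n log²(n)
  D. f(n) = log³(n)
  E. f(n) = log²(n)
E < D < C < B < A

Comparing growth rates:
E = log²(n) is O(log² n)
D = log³(n) is O(log³ n)
C = n log²(n) is O(n log² n)
B = n² + 5n + 10 is O(n²)
A = 2ⁿ is O(2ⁿ)

Therefore, the order from slowest to fastest is: E < D < C < B < A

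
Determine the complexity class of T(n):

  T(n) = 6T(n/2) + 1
Θ(n^log₂(6))

Master Theorem: a = 6, b = 2, f(n) = 1.
Compute the critical exponent d = log₂(6) = 2.585.
Compare f(n) = Θ(1) against n^d:
  k = 0 < d = 2.585, so f(n) = O(n^(d-ε)) — Case 1.
  The recursion cost dominates: T(n) = Θ(n^d) = Θ(n^log₂(6)).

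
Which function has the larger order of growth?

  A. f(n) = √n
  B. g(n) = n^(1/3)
A

f(n) = √n is O(√n), while g(n) = n^(1/3) is O(n^(1/3)).
Since O(√n) grows faster than O(n^(1/3)), f(n) dominates.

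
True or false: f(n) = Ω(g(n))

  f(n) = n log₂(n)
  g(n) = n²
False

f(n) = n log₂(n) is O(n log n), and g(n) = n² is O(n²).
Since O(n log n) grows slower than O(n²), f(n) = Ω(g(n)) is false.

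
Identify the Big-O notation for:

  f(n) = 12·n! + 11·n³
O(n!)

The dominant term in 12·n! + 11·n³ is 12·n!, which is Θ(n!).
Lower-order terms (11·n³) are asymptotically negligible.
Constants are absorbed, so the tightest bound is O(n!).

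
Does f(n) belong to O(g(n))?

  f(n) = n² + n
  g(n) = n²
True

f(n) = n² + n and g(n) = n² are both O(n²).
Big-O permits equal growth rates (f ≤ c·g for some c), so f(n) = O(g(n)) is true.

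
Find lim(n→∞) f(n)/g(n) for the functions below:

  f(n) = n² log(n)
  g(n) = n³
0

Since n² log(n) (O(n² log n)) grows slower than n³ (O(n³)),
the ratio f(n)/g(n) → 0 as n → ∞.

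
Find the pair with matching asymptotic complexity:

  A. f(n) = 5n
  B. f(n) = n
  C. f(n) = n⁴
A and B

Examining each function:
  A. 5n is O(n)
  B. n is O(n)
  C. n⁴ is O(n⁴)

Functions A and B both have the same complexity class.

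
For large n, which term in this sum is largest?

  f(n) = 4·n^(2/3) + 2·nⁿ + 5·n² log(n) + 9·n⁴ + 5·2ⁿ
2·nⁿ

Looking at each term:
  - 4·n^(2/3) is O(n^(2/3))
  - 2·nⁿ is O(nⁿ)
  - 5·n² log(n) is O(n² log n)
  - 9·n⁴ is O(n⁴)
  - 5·2ⁿ is O(2ⁿ)

The term 2·nⁿ (O(nⁿ)) grows fastest and dominates all others.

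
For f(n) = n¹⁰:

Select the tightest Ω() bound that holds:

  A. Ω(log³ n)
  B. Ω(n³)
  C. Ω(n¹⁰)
C

f(n) = n¹⁰ is Ω(n¹⁰).
All listed options are valid Big-Ω bounds (lower bounds),
but Ω(n¹⁰) is the tightest (largest valid bound).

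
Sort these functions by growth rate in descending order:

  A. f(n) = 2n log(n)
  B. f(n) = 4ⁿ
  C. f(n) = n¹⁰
B > C > A

Comparing growth rates:
B = 4ⁿ is O(4ⁿ)
C = n¹⁰ is O(n¹⁰)
A = 2n log(n) is O(n log n)

Therefore, the order from fastest to slowest is: B > C > A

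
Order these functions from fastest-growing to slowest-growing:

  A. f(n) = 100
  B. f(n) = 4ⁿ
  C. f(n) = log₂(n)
B > C > A

Comparing growth rates:
B = 4ⁿ is O(4ⁿ)
C = log₂(n) is O(log n)
A = 100 is O(1)

Therefore, the order from fastest to slowest is: B > C > A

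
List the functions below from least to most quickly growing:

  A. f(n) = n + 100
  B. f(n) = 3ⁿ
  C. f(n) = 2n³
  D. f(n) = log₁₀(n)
D < A < C < B

Comparing growth rates:
D = log₁₀(n) is O(log n)
A = n + 100 is O(n)
C = 2n³ is O(n³)
B = 3ⁿ is O(3ⁿ)

Therefore, the order from slowest to fastest is: D < A < C < B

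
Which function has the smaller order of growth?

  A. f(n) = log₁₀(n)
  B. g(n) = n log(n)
A

f(n) = log₁₀(n) is O(log n), while g(n) = n log(n) is O(n log n).
Since O(log n) grows slower than O(n log n), f(n) is dominated.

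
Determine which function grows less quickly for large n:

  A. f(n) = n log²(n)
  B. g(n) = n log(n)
B

f(n) = n log²(n) is O(n log² n), while g(n) = n log(n) is O(n log n).
Since O(n log n) grows slower than O(n log² n), g(n) is dominated.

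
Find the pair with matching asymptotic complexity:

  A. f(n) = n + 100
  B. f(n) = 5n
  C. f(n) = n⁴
A and B

Examining each function:
  A. n + 100 is O(n)
  B. 5n is O(n)
  C. n⁴ is O(n⁴)

Functions A and B both have the same complexity class.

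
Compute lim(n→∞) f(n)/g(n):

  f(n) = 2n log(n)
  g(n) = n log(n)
2

Since 2n log(n) and n log(n) have the same growth rate (O(n log n)),
the ratio converges to a constant: 2.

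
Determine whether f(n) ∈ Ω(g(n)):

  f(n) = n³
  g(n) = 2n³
True

f(n) = n³ and g(n) = 2n³ are both O(n³).
Big-Ω permits equal growth rates (f ≥ c·g for some c > 0), so f(n) = Ω(g(n)) is true.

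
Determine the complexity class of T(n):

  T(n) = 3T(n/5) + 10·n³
Θ(n³)

Master Theorem: a = 3, b = 5, f(n) = 10·n³.
Compute the critical exponent d = log₅(3) = 0.683.
Compare f(n) = Θ(n³) against n^d:
  k = 3 > d = 0.683, so f(n) = Ω(n^(d+ε)) — Case 3.
  Regularity: a·(n/b)^3/n^3 = a/b^3 = 3/125 < 1 ✓.
  The top-level work dominates: T(n) = Θ(f(n)) = Θ(n³).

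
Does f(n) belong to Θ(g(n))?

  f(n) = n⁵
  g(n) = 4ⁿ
False

f(n) = n⁵ is O(n⁵), and g(n) = 4ⁿ is O(4ⁿ).
Since they have different growth rates, f(n) = Θ(g(n)) is false.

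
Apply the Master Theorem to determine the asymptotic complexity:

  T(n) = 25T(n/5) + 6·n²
Θ(n² log n)

Master Theorem: a = 25, b = 5, f(n) = 6·n².
Compute the critical exponent d = log₅(25) = 2.
Compare f(n) = Θ(n²) against n^d:
  k = 2 = d, so f(n) = Θ(n^d) — Case 2.
  Work is balanced across levels: T(n) = Θ(n^d log n) = Θ(n² log n).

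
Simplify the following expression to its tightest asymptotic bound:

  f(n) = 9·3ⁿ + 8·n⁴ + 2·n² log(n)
Θ(3ⁿ)

Order the terms by growth rate: 2·n² log(n) ≺ 8·n⁴ ≺ 9·3ⁿ.
The fastest-growing term 9·3ⁿ dominates as n → ∞; dropping its constant factor gives Θ(3ⁿ).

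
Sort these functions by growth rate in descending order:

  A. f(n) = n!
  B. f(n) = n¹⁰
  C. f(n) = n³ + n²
A > B > C

Comparing growth rates:
A = n! is O(n!)
B = n¹⁰ is O(n¹⁰)
C = n³ + n² is O(n³)

Therefore, the order from fastest to slowest is: A > B > C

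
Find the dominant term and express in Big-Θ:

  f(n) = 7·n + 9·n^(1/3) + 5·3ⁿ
Θ(3ⁿ)

Order the terms by growth rate: 9·n^(1/3) ≺ 7·n ≺ 5·3ⁿ.
The fastest-growing term 5·3ⁿ dominates as n → ∞; dropping its constant factor gives Θ(3ⁿ).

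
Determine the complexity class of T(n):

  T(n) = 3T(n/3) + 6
Θ(n)

Master Theorem: a = 3, b = 3, f(n) = 6.
Compute the critical exponent d = log₃(3) = 1.
Compare f(n) = Θ(1) against n^d:
  k = 0 < d = 1, so f(n) = O(n^(d-ε)) — Case 1.
  The recursion cost dominates: T(n) = Θ(n^d) = Θ(n).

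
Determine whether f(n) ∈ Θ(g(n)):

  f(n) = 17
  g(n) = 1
True

f(n) = 17 and g(n) = 1 are both O(1).
Since they have the same asymptotic growth rate, f(n) = Θ(g(n)) is true.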